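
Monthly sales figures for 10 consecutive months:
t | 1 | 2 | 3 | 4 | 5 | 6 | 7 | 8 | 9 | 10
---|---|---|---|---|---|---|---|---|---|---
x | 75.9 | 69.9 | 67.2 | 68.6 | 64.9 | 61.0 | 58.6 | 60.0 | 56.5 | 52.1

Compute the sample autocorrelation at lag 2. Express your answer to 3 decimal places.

0.321

Mean x̄ = (75.9 + 69.9 + 67.2 + 68.6 + 64.9 + 61.0 + 58.6 + 60.0 + 56.5 + 52.1)/10 = 63.4700
Numerator Σ_{t=1}^{8}(x_t−x̄)(x_{t+2}−x̄) = 147.0172
Denominator Σ(x_t−x̄)² = 457.8410
r_2 = 147.0172 / 457.8410 = 0.321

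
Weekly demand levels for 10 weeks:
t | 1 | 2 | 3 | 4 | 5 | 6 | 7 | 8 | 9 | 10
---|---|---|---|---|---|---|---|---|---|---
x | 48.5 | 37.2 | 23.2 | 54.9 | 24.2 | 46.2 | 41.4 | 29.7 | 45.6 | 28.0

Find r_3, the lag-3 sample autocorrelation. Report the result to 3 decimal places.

Mean x̄ = (48.5 + 37.2 + 23.2 + 54.9 + 24.2 + 46.2 + 41.4 + 29.7 + 45.6 + 28.0)/10 = 37.8900
Σ(x_t−x̄)(x_{t+3}−x̄) = (180.4761) + (9.4461) + (-122.0739) + (59.7051) + (112.1211) + (64.0701) + (-34.7139) = 269.0307
Denominator Σ(x_t−x̄)² = 1111.3090
r_3 = 269.0307 / 1111.3090 = 0.242

0.242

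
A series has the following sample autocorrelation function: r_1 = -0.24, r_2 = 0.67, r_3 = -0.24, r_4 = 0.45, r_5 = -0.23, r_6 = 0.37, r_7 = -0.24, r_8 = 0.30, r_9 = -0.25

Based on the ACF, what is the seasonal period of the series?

The largest autocorrelation is r_2 = 0.67, with weaker echoes at lags 4 (0.45), 6 (0.37) and 8 (0.30); the remaining lags stay at or below -0.23.
The dominant spike at lag 2 indicates a seasonal period of 2.

2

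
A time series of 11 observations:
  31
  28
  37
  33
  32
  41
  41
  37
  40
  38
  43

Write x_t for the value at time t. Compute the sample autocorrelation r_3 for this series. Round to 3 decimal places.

0.290

Mean x̄ = (31 + 28 + 37 + 33 + 32 + 41 + 41 + 37 + 40 + 38 + 43)/11 = 36.4545
Numerator Σ_{t=1}^{8}(x_t−x̄)(x_{t+3}−x̄) = 67.5620
Denominator Σ(x_t−x̄)² = 232.7273
r_3 = 67.5620 / 232.7273 = 0.290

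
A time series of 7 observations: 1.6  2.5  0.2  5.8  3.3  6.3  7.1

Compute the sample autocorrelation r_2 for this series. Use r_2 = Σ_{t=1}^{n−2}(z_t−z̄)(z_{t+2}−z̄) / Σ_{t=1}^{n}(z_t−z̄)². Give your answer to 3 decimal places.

Mean z̄ = (1.6 + 2.5 + 0.2 + 5.8 + 3.3 + 6.3 + 7.1)/7 = 3.8286
Numerator Σ_{t=1}^{5}(z_t−z̄)(z_{t+2}−z̄) = 10.5284
Denominator Σ(z_t−z̄)² = 40.8743
r_2 = 10.5284 / 40.8743 = 0.258

0.258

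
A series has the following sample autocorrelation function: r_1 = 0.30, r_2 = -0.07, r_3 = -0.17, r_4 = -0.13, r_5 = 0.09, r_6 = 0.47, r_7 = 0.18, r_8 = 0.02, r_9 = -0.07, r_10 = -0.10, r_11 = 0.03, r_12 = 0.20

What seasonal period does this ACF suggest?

6

The largest autocorrelation is r_6 = 0.47; the remaining lags stay at or below 0.30.
The dominant spike at lag 6 indicates a seasonal period of 6.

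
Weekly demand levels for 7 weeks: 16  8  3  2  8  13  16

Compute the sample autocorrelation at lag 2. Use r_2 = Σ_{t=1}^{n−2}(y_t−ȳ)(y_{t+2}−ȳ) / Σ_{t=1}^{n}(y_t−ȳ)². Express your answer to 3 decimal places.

Mean ȳ = (16 + 8 + 3 + 2 + 8 + 13 + 16)/7 = 9.4286
Σ(y_t−ȳ)(y_{t+2}−ȳ) = (-42.2449) + (10.6122) + (9.1837) + (-26.5306) + (-9.3878) = -58.3673
Denominator Σ(y_t−ȳ)² = 199.7143
r_2 = -58.3673 / 199.7143 = -0.292

-0.292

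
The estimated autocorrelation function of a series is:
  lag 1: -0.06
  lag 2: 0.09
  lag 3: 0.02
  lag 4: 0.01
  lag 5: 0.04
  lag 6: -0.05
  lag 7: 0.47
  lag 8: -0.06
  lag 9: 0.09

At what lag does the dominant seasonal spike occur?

7

The largest autocorrelation is r_7 = 0.47; the remaining lags stay at or below 0.09.
The dominant spike at lag 7 indicates a seasonal period of 7.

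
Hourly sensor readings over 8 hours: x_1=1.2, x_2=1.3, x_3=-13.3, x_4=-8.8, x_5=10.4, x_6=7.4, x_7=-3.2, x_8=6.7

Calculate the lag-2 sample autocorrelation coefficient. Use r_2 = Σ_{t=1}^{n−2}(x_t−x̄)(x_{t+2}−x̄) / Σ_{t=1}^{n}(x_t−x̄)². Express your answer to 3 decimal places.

Mean x̄ = (1.2 + 1.3 − 13.3 − 8.8 + 10.4 + 7.4 − 3.2 + 6.7)/8 = 0.2125
Numerator Σ_{t=1}^{6}(x_t−x̄)(x_{t+2}−x̄) = -213.7166
Denominator Σ(x_t−x̄)² = 475.1488
r_2 = -213.7166 / 475.1488 = -0.450

-0.450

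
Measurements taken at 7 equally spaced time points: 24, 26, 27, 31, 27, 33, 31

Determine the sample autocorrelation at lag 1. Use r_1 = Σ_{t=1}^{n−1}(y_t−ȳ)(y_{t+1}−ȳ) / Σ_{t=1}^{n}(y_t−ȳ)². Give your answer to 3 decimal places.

Mean ȳ = (24 + 26 + 27 + 31 + 27 + 33 + 31)/7 = 28.4286
Σ(y_t−ȳ)(y_{t+1}−ȳ) = (10.7551) + (3.4694) + (-3.6735) + (-3.6735) + (-6.5306) + (11.7551) = 12.1020
Denominator Σ(y_t−ȳ)² = 63.7143
r_1 = 12.1020 / 63.7143 = 0.190

0.190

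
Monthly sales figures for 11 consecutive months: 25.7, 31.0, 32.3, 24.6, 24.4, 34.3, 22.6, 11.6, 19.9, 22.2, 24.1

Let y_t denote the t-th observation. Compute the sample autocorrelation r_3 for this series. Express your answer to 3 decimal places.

Mean ȳ = (25.7 + 31.0 + 32.3 + 24.6 + 24.4 + 34.3 + 22.6 + 11.6 + 19.9 + 22.2 + 24.1)/11 = 24.7909
Numerator Σ_{t=1}^{8}(y_t−ȳ)(y_{t+3}−ȳ) = 42.6607
Denominator Σ(y_t−ȳ)² = 396.2891
r_3 = 42.6607 / 396.2891 = 0.108

0.108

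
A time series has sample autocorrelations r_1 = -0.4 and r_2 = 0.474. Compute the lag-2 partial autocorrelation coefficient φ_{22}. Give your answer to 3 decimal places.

0.374

φ_{22} = (r_2 − r_1²) / (1 − r_1²)
r_1² = (-0.4)² = 0.16
Numerator = 0.474 − 0.1600 = 0.3140; denominator = 1 − 0.1600 = 0.8400
φ_{22} = 0.3140 / 0.8400 = 0.374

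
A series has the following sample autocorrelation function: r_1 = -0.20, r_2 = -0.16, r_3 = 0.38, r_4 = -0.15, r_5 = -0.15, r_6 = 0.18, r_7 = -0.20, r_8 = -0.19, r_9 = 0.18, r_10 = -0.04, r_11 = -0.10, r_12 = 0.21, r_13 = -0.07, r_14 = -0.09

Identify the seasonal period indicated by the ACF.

3

The largest autocorrelation is r_3 = 0.38, with weaker echoes at lags 6 (0.18), 9 (0.18) and 12 (0.21); the remaining lags stay at or below -0.04.
The dominant spike at lag 3 indicates a seasonal period of 3.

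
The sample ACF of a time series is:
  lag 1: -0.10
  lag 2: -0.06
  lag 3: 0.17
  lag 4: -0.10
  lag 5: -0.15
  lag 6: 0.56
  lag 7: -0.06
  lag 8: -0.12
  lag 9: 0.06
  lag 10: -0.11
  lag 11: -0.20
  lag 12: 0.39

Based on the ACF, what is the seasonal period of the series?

The largest autocorrelation is r_6 = 0.56, with a weaker echo at lag 12 (0.39); the remaining lags stay at or below 0.17.
The dominant spike at lag 6 indicates a seasonal period of 6.

6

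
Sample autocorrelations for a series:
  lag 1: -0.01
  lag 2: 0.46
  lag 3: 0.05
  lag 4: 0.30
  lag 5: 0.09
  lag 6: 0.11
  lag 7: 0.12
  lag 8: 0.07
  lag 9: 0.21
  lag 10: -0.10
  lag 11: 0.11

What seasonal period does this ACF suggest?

The largest autocorrelation is r_2 = 0.46, with a weaker echo at lag 4 (0.30); the remaining lags stay at or below 0.21.
The dominant spike at lag 2 indicates a seasonal period of 2.

2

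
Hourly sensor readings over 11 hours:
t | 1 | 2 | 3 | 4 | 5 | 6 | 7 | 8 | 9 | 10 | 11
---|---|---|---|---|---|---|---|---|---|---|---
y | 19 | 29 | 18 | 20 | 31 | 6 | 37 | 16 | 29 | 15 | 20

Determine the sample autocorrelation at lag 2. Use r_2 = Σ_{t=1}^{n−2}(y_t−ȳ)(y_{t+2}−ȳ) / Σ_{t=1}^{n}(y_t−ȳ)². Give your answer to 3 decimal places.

0.461

Mean ȳ = (19 + 29 + 18 + 20 + 31 + 6 + 37 + 16 + 29 + 15 + 20)/11 = 21.8182
Numerator Σ_{t=1}^{9}(y_t−ȳ)(y_{t+2}−ȳ) = 358.4793
Denominator Σ(y_t−ȳ)² = 777.6364
r_2 = 358.4793 / 777.6364 = 0.461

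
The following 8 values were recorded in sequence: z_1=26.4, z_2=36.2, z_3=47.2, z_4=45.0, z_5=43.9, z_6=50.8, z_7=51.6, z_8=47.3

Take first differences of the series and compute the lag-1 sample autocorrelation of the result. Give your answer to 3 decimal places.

First differences Δz: 9.8, 11.0, -2.2, -1.1, 6.9, 0.8, -4.3
Mean of differences = 2.9857
Numerator Σ(Δz_t−Δz̄)(Δz_{t+1}−Δz̄) = 25.6155
Denominator Σ(Δz_t−Δz̄)² = 227.4286
r_1(Δz) = 25.6155 / 227.4286 = 0.113

0.113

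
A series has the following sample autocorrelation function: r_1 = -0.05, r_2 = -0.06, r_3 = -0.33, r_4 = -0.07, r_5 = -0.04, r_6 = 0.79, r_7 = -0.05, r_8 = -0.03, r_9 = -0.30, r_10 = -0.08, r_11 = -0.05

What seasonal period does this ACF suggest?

6

The largest autocorrelation is r_6 = 0.79; the remaining lags stay at or below -0.03.
The dominant spike at lag 6 indicates a seasonal period of 6.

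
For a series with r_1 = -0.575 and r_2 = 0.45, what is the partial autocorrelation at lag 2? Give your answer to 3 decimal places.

φ_{22} = (r_2 − r_1²) / (1 − r_1²)
r_1² = (-0.575)² = 0.330625
Numerator = 0.45 − 0.3306 = 0.1194; denominator = 1 − 0.3306 = 0.6694
φ_{22} = 0.1194 / 0.6694 = 0.178

0.178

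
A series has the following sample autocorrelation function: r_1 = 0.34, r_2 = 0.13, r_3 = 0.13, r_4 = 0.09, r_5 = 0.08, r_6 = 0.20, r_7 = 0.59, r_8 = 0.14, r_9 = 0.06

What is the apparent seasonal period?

7

The largest autocorrelation is r_7 = 0.59; the remaining lags stay at or below 0.34. The elevated value at lag 1 (0.34), dropping to 0.13 at lag 2, reflects decaying short-term dependence rather than seasonality.
The dominant spike at lag 7 indicates a seasonal period of 7.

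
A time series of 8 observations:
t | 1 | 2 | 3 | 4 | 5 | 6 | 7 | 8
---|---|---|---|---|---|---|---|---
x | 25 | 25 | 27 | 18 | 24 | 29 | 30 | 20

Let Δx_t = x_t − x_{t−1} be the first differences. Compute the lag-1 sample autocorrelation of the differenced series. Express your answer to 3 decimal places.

-0.180

First differences Δx: 0, 2, -9, 6, 5, 1, -10
Mean of differences = -0.7143
Numerator Σ(Δx_t−Δx̄)(Δx_{t+1}−Δx̄) = -43.9388
Denominator Σ(Δx_t−Δx̄)² = 243.4286
r_1(Δx) = -43.9388 / 243.4286 = -0.180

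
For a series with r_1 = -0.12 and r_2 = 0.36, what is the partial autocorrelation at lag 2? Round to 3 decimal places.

φ_{22} = (r_2 − r_1²) / (1 − r_1²)
r_1² = (-0.12)² = 0.0144
Numerator = 0.36 − 0.0144 = 0.3456; denominator = 1 − 0.0144 = 0.9856
φ_{22} = 0.3456 / 0.9856 = 0.351

0.351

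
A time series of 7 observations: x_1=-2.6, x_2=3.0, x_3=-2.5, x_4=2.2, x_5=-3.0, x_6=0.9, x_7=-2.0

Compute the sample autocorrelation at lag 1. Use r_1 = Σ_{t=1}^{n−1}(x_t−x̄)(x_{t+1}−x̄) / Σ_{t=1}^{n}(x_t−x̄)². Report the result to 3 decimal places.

Mean x̄ = (-2.6 + 3.0 − 2.5 + 2.2 − 3.0 + 0.9 − 2.0)/7 = -0.5714
Deviations from mean: -2.0286, 3.5714, -1.9286, 2.7714, -2.4286, 1.4714, -1.4286
Numerator Σ_{t=1}^{6}(x_t−x̄)(x_{t+1}−x̄) = -31.8837
Denominator Σ(x_t−x̄)² = 38.3743
r_1 = -31.8837 / 38.3743 = -0.831

-0.831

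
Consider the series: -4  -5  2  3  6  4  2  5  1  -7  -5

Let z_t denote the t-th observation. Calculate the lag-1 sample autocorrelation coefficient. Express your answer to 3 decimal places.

0.510

Mean z̄ = (-4 − 5 + 2 + 3 + 6 + 4 + 2 + 5 + 1 − 7 − 5)/11 = 0.1818
Numerator Σ_{t=1}^{10}(z_t−z̄)(z_{t+1}−z̄) = 106.9669
Denominator Σ(z_t−z̄)² = 209.6364
r_1 = 106.9669 / 209.6364 = 0.510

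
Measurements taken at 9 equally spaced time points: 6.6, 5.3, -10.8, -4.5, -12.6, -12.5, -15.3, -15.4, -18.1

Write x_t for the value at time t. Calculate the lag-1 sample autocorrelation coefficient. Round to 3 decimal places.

0.467

Mean x̄ = (6.6 + 5.3 − 10.8 − 4.5 − 12.6 − 12.5 − 15.3 − 15.4 − 18.1)/9 = -8.5889
Numerator Σ_{t=1}^{8}(x_t−x̄)(x_{t+1}−x̄) = 307.2321
Denominator Σ(x_t−x̄)² = 658.4889
r_1 = 307.2321 / 658.4889 = 0.467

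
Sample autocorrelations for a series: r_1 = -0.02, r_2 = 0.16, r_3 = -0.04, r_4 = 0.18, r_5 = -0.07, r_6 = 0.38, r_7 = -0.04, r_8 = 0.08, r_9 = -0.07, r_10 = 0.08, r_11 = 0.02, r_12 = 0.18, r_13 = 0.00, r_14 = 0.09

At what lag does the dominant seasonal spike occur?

6

The largest autocorrelation is r_6 = 0.38; the remaining lags stay at or below 0.18.
The dominant spike at lag 6 indicates a seasonal period of 6.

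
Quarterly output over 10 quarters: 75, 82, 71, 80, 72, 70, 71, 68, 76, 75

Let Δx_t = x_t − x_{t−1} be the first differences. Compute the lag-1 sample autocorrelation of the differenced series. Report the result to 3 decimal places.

-0.683

First differences Δx: 7, -11, 9, -8, -2, 1, -3, 8, -1
Mean of differences = 0.0000
Numerator Σ(Δx_t−Δx̄)(Δx_{t+1}−Δx̄) = -269.0000
Denominator Σ(Δx_t−Δx̄)² = 394.0000
r_1(Δx) = -269.0000 / 394.0000 = -0.683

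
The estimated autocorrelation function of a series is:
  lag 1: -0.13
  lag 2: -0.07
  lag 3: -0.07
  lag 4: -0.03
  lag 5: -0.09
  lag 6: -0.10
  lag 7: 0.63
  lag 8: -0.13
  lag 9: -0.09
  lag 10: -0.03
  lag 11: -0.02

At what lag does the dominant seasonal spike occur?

The largest autocorrelation is r_7 = 0.63; the remaining lags stay at or below -0.02.
The dominant spike at lag 7 indicates a seasonal period of 7.

7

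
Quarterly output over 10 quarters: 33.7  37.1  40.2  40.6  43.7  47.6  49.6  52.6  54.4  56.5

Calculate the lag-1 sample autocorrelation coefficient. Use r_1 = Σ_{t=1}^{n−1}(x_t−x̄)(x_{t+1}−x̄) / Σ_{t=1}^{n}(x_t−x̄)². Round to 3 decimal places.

Mean x̄ = (33.7 + 37.1 + 40.2 + 40.6 + 43.7 + 47.6 + 49.6 + 52.6 + 54.4 + 56.5)/10 = 45.6000
Numerator Σ_{t=1}^{9}(x_t−x̄)(x_{t+1}−x̄) = 373.2700
Denominator Σ(x_t−x̄)² = 536.8800
r_1 = 373.2700 / 536.8800 = 0.695

0.695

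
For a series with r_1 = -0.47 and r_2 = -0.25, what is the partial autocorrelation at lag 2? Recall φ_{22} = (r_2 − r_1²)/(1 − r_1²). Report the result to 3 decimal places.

φ_{22} = (r_2 − r_1²) / (1 − r_1²)
r_1² = (-0.47)² = 0.2209
Numerator = -0.25 − 0.2209 = -0.4709; denominator = 1 − 0.2209 = 0.7791
φ_{22} = -0.4709 / 0.7791 = -0.604

-0.604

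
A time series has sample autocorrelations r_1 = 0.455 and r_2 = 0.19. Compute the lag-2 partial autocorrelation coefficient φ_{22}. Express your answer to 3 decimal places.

-0.021

φ_{22} = (r_2 − r_1²) / (1 − r_1²)
r_1² = (0.455)² = 0.207025
Numerator = 0.19 − 0.2070 = -0.0170; denominator = 1 − 0.2070 = 0.7930
φ_{22} = -0.0170 / 0.7930 = -0.021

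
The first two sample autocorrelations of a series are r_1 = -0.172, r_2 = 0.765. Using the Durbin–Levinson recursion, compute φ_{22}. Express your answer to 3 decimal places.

φ_{22} = (r_2 − r_1²) / (1 − r_1²)
r_1² = (-0.172)² = 0.029584
Numerator = 0.765 − 0.0296 = 0.7354; denominator = 1 − 0.0296 = 0.9704
φ_{22} = 0.7354 / 0.9704 = 0.758

0.758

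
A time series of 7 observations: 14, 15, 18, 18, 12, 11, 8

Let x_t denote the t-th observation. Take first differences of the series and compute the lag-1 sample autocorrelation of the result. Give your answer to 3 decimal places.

First differences Δx: 1, 3, 0, -6, -1, -3
Mean of differences = -1.0000
Numerator Σ(Δx_t−Δx̄)(Δx_{t+1}−Δx̄) = 7.0000
Denominator Σ(Δx_t−Δx̄)² = 50.0000
r_1(Δx) = 7.0000 / 50.0000 = 0.140

0.140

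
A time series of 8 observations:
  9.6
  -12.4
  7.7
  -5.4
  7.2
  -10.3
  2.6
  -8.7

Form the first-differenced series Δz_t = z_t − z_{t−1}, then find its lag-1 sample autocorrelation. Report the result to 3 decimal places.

-0.808

First differences Δz: -22.0, 20.1, -13.1, 12.6, -17.5, 12.9, -11.3
Mean of differences = -2.6143
Numerator Σ(Δz_t−Δz̄)(Δz_{t+1}−Δz̄) = -1430.2102
Denominator Σ(Δz_t−Δz̄)² = 1770.8886
r_1(Δz) = -1430.2102 / 1770.8886 = -0.808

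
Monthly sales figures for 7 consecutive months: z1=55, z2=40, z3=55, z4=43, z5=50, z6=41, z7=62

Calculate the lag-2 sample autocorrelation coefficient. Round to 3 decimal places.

0.370

Mean z̄ = (55 + 40 + 55 + 43 + 50 + 41 + 62)/7 = 49.4286
Deviations from mean: 5.5714, -9.4286, 5.5714, -6.4286, 0.5714, -8.4286, 12.5714
Numerator Σ_{t=1}^{5}(z_t−z̄)(z_{t+2}−z̄) = 156.2041
Denominator Σ(z_t−z̄)² = 421.7143
r_2 = 156.2041 / 421.7143 = 0.370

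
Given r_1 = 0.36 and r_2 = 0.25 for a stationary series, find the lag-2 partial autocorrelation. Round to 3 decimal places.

φ_{22} = (r_2 − r_1²) / (1 − r_1²)
r_1² = (0.36)² = 0.1296
Numerator = 0.25 − 0.1296 = 0.1204; denominator = 1 − 0.1296 = 0.8704
φ_{22} = 0.1204 / 0.8704 = 0.138

0.138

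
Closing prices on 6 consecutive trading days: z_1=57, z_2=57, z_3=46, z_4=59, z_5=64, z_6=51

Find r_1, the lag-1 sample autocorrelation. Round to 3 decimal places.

Mean z̄ = (57 + 57 + 46 + 59 + 64 + 51)/6 = 55.6667
Numerator Σ_{t=1}^{5}(z_t−z̄)(z_{t+1}−z̄) = -54.4444
Denominator Σ(z_t−z̄)² = 199.3333
r_1 = -54.4444 / 199.3333 = -0.273

-0.273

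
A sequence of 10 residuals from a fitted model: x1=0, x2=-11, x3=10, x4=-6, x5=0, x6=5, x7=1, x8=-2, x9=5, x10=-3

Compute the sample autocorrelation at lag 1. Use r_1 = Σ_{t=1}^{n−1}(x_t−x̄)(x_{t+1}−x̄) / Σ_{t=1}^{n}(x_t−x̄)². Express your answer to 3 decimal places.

-0.598

Mean x̄ = (0 − 11 + 10 − 6 + 0 + 5 + 1 − 2 + 5 − 3)/10 = -0.1000
Numerator Σ_{t=1}^{9}(x_t−x̄)(x_{t+1}−x̄) = -191.8100
Denominator Σ(x_t−x̄)² = 320.9000
r_1 = -191.8100 / 320.9000 = -0.598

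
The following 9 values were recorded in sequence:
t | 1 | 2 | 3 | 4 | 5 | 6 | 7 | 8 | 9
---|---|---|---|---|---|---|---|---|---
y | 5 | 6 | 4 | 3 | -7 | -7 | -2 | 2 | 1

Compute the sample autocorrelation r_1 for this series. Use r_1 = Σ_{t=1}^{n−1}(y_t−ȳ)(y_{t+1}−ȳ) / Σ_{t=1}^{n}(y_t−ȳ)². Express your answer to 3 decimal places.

Mean ȳ = (5 + 6 + 4 + 3 − 7 − 7 − 2 + 2 + 1)/9 = 0.5556
Numerator Σ_{t=1}^{8}(y_t−ȳ)(y_{t+1}−ȳ) = 106.2469
Denominator Σ(y_t−ȳ)² = 190.2222
r_1 = 106.2469 / 190.2222 = 0.559

0.559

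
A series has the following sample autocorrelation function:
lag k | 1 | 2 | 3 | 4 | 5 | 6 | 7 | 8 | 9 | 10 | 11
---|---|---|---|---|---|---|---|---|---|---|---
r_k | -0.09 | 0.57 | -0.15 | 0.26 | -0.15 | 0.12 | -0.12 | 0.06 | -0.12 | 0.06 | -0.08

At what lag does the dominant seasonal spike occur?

The largest autocorrelation is r_2 = 0.57, with a weaker echo at lag 4 (0.26); the remaining lags stay at or below 0.12.
The dominant spike at lag 2 indicates a seasonal period of 2.

2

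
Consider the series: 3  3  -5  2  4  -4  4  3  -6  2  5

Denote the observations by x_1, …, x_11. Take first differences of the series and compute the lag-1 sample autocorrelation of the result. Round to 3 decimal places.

First differences Δx: 0, -8, 7, 2, -8, 8, -1, -9, 8, 3
Mean of differences = 0.2000
Numerator Σ(Δx_t−Δx̄)(Δx_{t+1}−Δx̄) = -168.8400
Denominator Σ(Δx_t−Δx̄)² = 399.6000
r_1(Δx) = -168.8400 / 399.6000 = -0.423

-0.423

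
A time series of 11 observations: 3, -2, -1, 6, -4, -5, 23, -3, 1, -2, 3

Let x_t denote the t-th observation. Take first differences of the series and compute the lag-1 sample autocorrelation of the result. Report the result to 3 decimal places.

First differences Δx: -5, 1, 7, -10, -1, 28, -26, 4, -3, 5
Mean of differences = 0.0000
Numerator Σ(Δx_t−Δx̄)(Δx_{t+1}−Δx̄) = -945.0000
Denominator Σ(Δx_t−Δx̄)² = 1686.0000
r_1(Δx) = -945.0000 / 1686.0000 = -0.560

-0.560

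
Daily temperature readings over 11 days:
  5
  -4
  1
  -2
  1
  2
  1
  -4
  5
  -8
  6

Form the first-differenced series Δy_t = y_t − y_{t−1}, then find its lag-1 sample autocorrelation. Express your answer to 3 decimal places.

First differences Δy: -9, 5, -3, 3, 1, -1, -5, 9, -13, 14
Mean of differences = 0.1000
Numerator Σ(Δy_t−Δȳ)(Δy_{t+1}−Δȳ) = -405.6100
Denominator Σ(Δy_t−Δȳ)² = 596.9000
r_1(Δy) = -405.6100 / 596.9000 = -0.680

-0.680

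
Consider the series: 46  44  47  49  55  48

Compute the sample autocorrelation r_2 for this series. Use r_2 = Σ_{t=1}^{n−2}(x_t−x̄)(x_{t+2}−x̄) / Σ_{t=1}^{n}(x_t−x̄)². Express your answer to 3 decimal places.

Mean x̄ = (46 + 44 + 47 + 49 + 55 + 48)/6 = 48.1667
Numerator Σ_{t=1}^{4}(x_t−x̄)(x_{t+2}−x̄) = -9.0556
Denominator Σ(x_t−x̄)² = 70.8333
r_2 = -9.0556 / 70.8333 = -0.128

-0.128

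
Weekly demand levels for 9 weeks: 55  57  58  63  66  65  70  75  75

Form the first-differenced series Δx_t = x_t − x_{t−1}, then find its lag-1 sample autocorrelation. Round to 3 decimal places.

First differences Δx: 2, 1, 5, 3, -1, 5, 5, 0
Mean of differences = 2.5000
Numerator Σ(Δx_t−Δx̄)(Δx_{t+1}−Δx̄) = -12.2500
Denominator Σ(Δx_t−Δx̄)² = 40.0000
r_1(Δx) = -12.2500 / 40.0000 = -0.306

-0.306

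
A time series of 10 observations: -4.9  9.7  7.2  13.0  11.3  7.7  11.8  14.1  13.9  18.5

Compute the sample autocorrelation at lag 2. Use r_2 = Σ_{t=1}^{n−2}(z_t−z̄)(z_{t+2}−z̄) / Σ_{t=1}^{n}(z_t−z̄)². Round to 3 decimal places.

Mean z̄ = (-4.9 + 9.7 + 7.2 + 13.0 + 11.3 + 7.7 + 11.8 + 14.1 + 13.9 + 18.5)/10 = 10.2300
Numerator Σ_{t=1}^{8}(z_t−z̄)(z_{t+2}−z̄) = 63.7812
Denominator Σ(z_t−z̄)² = 352.9010
r_2 = 63.7812 / 352.9010 = 0.181

0.181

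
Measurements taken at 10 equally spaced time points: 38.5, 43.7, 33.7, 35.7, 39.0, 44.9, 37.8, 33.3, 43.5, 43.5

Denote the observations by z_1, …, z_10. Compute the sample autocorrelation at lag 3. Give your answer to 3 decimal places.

Mean z̄ = (38.5 + 43.7 + 33.7 + 35.7 + 39.0 + 44.9 + 37.8 + 33.3 + 43.5 + 43.5)/10 = 39.3600
Numerator Σ_{t=1}^{7}(z_t−z̄)(z_{t+3}−z̄) = -5.4028
Denominator Σ(z_t−z̄)² = 169.2640
r_3 = -5.4028 / 169.2640 = -0.032

-0.032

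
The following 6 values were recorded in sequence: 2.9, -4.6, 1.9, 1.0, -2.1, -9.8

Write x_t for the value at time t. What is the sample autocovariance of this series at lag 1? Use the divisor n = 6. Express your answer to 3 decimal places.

Mean x̄ = (2.9 − 4.6 + 1.9 + 1.0 − 2.1 − 9.8)/6 = -1.7833
Σ_{t=1}^{5}(x_t−x̄)(x_{t+1}−x̄) = -11.6569
γ_1 = -11.6569 / 6 = -1.943

-1.943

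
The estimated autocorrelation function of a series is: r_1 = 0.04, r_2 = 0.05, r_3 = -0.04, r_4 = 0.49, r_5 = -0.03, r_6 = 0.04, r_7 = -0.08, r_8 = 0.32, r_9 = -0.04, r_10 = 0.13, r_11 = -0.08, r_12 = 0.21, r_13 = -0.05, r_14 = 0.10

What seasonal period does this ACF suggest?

The largest autocorrelation is r_4 = 0.49, with weaker echoes at lags 8 (0.32) and 12 (0.21); the remaining lags stay at or below 0.13.
The dominant spike at lag 4 indicates a seasonal period of 4.

4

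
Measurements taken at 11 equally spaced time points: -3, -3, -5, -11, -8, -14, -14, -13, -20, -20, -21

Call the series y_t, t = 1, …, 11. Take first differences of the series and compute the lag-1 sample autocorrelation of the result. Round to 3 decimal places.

-0.626

First differences Δy: 0, -2, -6, 3, -6, 0, 1, -7, 0, -1
Mean of differences = -1.8000
Numerator Σ(Δy_t−Δȳ)(Δy_{t+1}−Δȳ) = -64.8400
Denominator Σ(Δy_t−Δȳ)² = 103.6000
r_1(Δy) = -64.8400 / 103.6000 = -0.626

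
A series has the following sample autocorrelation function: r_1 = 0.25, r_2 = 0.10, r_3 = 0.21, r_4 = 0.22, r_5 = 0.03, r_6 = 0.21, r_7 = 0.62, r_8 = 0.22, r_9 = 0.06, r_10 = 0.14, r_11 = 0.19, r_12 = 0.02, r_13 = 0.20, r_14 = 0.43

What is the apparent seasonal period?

The largest autocorrelation is r_7 = 0.62, with a weaker echo at lag 14 (0.43); the remaining lags stay at or below 0.25. The elevated value at lag 1 (0.25), dropping to 0.10 at lag 2, reflects decaying short-term dependence rather than seasonality.
The dominant spike at lag 7 indicates a seasonal period of 7.

7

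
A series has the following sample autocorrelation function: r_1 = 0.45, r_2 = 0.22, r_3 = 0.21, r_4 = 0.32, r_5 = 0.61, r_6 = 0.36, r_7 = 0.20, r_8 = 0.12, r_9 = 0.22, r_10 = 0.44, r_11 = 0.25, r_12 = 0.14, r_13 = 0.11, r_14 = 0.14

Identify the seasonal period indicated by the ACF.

5

The largest autocorrelation is r_5 = 0.61; the remaining lags stay at or below 0.45. The elevated value at lag 1 (0.45), dropping to 0.22 at lag 2, reflects decaying short-term dependence rather than seasonality.
The dominant spike at lag 5 indicates a seasonal period of 5.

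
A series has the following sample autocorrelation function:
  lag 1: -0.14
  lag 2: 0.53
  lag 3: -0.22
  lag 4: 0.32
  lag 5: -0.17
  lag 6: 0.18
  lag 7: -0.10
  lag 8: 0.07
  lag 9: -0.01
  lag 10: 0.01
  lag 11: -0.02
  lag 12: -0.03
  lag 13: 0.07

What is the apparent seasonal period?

2

The largest autocorrelation is r_2 = 0.53, with weaker echoes at lags 4 (0.32) and 6 (0.18); the remaining lags stay at or below 0.07.
The dominant spike at lag 2 indicates a seasonal period of 2.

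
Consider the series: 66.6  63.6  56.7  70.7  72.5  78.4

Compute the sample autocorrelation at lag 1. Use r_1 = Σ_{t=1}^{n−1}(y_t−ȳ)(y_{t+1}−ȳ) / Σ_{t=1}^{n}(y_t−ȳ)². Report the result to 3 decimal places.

Mean ȳ = (66.6 + 63.6 + 56.7 + 70.7 + 72.5 + 78.4)/6 = 68.0833
Σ(y_t−ȳ)(y_{t+1}−ȳ) = (6.6503) + (51.0353) + (-29.7864) + (11.5569) + (45.5653) = 85.0214
Denominator Σ(y_t−ȳ)² = 284.6683
r_1 = 85.0214 / 284.6683 = 0.299

0.299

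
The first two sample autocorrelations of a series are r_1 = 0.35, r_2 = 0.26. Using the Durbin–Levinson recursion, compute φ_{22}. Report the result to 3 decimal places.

0.157

φ_{22} = (r_2 − r_1²) / (1 − r_1²)
r_1² = (0.35)² = 0.1225
Numerator = 0.26 − 0.1225 = 0.1375; denominator = 1 − 0.1225 = 0.8775
φ_{22} = 0.1375 / 0.8775 = 0.157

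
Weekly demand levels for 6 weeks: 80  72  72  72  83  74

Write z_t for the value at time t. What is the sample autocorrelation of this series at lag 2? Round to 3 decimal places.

Mean z̄ = (80 + 72 + 72 + 72 + 83 + 74)/6 = 75.5000
Deviations from mean: 4.5000, -3.5000, -3.5000, -3.5000, 7.5000, -1.5000
Numerator Σ_{t=1}^{4}(z_t−z̄)(z_{t+2}−z̄) = -24.5000
Denominator Σ(z_t−z̄)² = 115.5000
r_2 = -24.5000 / 115.5000 = -0.212

-0.212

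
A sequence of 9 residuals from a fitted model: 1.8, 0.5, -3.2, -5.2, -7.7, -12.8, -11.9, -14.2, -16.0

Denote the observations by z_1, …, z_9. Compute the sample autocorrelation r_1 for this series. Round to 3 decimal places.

Mean z̄ = (1.8 + 0.5 − 3.2 − 5.2 − 7.7 − 12.8 − 11.9 − 14.2 − 16.0)/9 = -7.6333
Numerator Σ_{t=1}^{8}(z_t−z̄)(z_{t+1}−z̄) = 228.7556
Denominator Σ(z_t−z̄)² = 338.7400
r_1 = 228.7556 / 338.7400 = 0.675

0.675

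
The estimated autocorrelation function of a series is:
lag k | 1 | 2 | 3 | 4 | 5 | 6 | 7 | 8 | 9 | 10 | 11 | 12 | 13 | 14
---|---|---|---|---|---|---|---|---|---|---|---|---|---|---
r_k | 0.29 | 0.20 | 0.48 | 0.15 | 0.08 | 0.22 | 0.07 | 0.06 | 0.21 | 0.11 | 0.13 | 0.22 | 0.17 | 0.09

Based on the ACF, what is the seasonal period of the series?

The largest autocorrelation is r_3 = 0.48; the remaining lags stay at or below 0.29. The elevated value at lag 1 (0.29), dropping to 0.20 at lag 2, reflects decaying short-term dependence rather than seasonality.
The dominant spike at lag 3 indicates a seasonal period of 3.

3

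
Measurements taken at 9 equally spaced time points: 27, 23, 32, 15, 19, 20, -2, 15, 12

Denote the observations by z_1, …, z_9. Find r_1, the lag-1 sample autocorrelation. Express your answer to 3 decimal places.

Mean z̄ = (27 + 23 + 32 + 15 + 19 + 20 − 2 + 15 + 12)/9 = 17.8889
Numerator Σ_{t=1}^{8}(z_t−z̄)(z_{t+1}−z̄) = 109.5432
Denominator Σ(z_t−z̄)² = 760.8889
r_1 = 109.5432 / 760.8889 = 0.144

0.144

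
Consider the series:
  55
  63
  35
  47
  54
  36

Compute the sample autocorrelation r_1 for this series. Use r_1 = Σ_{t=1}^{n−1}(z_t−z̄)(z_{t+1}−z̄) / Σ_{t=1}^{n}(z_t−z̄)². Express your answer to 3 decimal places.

Mean z̄ = (55 + 63 + 35 + 47 + 54 + 36)/6 = 48.3333
Deviations from mean: 6.6667, 14.6667, -13.3333, -1.3333, 5.6667, -12.3333
Σ(z_t−z̄)(z_{t+1}−z̄) = (97.7778) + (-195.5556) + (17.7778) + (-7.5556) + (-69.8889) = -157.4444
Denominator Σ(z_t−z̄)² = 623.3333
r_1 = -157.4444 / 623.3333 = -0.253

-0.253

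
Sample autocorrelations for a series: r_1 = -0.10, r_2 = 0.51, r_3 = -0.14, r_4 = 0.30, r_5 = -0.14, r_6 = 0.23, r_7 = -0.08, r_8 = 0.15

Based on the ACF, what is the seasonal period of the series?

The largest autocorrelation is r_2 = 0.51, with weaker echoes at lags 4 (0.30), 6 (0.23) and 8 (0.15); the remaining lags stay at or below -0.08.
The dominant spike at lag 2 indicates a seasonal period of 2.

2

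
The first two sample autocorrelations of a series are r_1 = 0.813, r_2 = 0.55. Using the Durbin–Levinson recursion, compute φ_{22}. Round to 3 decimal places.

φ_{22} = (r_2 − r_1²) / (1 − r_1²)
r_1² = (0.813)² = 0.660969
Numerator = 0.55 − 0.6610 = -0.1110; denominator = 1 − 0.6610 = 0.3390
φ_{22} = -0.1110 / 0.3390 = -0.327

-0.327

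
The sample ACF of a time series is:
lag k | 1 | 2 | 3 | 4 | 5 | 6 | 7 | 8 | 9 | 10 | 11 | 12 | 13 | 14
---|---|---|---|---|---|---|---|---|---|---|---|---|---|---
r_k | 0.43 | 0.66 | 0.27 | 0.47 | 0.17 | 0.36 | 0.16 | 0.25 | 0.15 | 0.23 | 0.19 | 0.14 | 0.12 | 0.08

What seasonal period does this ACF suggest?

The largest autocorrelation is r_2 = 0.66, with a weaker echo at lag 4 (0.47); the remaining lags stay at or below 0.43.
The dominant spike at lag 2 indicates a seasonal period of 2.

2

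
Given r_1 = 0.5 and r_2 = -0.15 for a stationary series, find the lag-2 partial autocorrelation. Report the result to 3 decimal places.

-0.533

φ_{22} = (r_2 − r_1²) / (1 − r_1²)
r_1² = (0.5)² = 0.25
Numerator = -0.15 − 0.2500 = -0.4000; denominator = 1 − 0.2500 = 0.7500
φ_{22} = -0.4000 / 0.7500 = -0.533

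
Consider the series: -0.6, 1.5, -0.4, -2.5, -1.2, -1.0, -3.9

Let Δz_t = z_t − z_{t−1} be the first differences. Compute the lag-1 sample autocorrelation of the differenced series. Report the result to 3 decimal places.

-0.228

First differences Δz: 2.1, -1.9, -2.1, 1.3, 0.2, -2.9
Mean of differences = -0.5500
Numerator Σ(Δz_t−Δz̄)(Δz_{t+1}−Δz̄) = -4.7275
Denominator Σ(Δz_t−Δz̄)² = 20.7550
r_1(Δz) = -4.7275 / 20.7550 = -0.228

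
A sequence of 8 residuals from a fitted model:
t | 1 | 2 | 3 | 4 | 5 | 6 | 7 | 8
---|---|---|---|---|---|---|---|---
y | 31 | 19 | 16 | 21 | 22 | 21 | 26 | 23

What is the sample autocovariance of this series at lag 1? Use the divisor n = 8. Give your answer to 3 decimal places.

Mean ȳ = (31 + 19 + 16 + 21 + 22 + 21 + 26 + 23)/8 = 22.3750
Σ_{t=1}^{7}(y_t−ȳ)(y_{t+1}−ȳ) = -0.5156
γ_1 = -0.5156 / 8 = -0.064

-0.064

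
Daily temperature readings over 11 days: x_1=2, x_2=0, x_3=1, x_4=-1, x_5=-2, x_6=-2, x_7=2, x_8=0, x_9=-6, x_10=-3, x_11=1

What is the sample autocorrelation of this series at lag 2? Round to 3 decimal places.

Mean x̄ = (2 + 0 + 1 − 1 − 2 − 2 + 2 + 0 − 6 − 3 + 1)/11 = -0.7273
Numerator Σ_{t=1}^{9}(x_t−x̄)(x_{t+2}−x̄) = -26.8760
Denominator Σ(x_t−x̄)² = 58.1818
r_2 = -26.8760 / 58.1818 = -0.462

-0.462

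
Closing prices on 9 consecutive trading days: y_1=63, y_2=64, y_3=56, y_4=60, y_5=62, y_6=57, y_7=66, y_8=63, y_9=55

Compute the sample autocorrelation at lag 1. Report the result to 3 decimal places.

-0.256

Mean ȳ = (63 + 64 + 56 + 60 + 62 + 57 + 66 + 63 + 55)/9 = 60.6667
Numerator Σ_{t=1}^{8}(y_t−ȳ)(y_{t+1}−ȳ) = -30.7778
Denominator Σ(y_t−ȳ)² = 120.0000
r_1 = -30.7778 / 120.0000 = -0.256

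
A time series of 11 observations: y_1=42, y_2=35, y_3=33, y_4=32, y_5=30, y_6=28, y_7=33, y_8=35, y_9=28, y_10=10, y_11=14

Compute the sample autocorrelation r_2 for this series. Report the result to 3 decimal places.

-0.041

Mean ȳ = (42 + 35 + 33 + 32 + 30 + 28 + 33 + 35 + 28 + 10 + 14)/11 = 29.0909
Numerator Σ_{t=1}^{9}(y_t−ȳ)(y_{t+2}−ȳ) = -35.4711
Denominator Σ(y_t−ȳ)² = 870.9091
r_2 = -35.4711 / 870.9091 = -0.041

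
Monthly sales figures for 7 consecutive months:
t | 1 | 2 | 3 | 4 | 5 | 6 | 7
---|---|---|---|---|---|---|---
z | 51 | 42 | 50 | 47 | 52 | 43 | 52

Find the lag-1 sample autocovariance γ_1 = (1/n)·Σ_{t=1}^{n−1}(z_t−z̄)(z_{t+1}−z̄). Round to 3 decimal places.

-10.738

Mean z̄ = (51 + 42 + 50 + 47 + 52 + 43 + 52)/7 = 48.1429
Deviations: 2.8571, -6.1429, 1.8571, -1.1429, 3.8571, -5.1429, 3.8571
Σ_{t=1}^{6}(z_t−z̄)(z_{t+1}−z̄) = -75.1633
γ_1 = -75.1633 / 7 = -10.738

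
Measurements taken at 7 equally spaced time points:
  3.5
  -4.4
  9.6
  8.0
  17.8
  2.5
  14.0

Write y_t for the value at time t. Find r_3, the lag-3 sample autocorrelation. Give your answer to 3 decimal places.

-0.393

Mean ȳ = (3.5 − 4.4 + 9.6 + 8.0 + 17.8 + 2.5 + 14.0)/7 = 7.2857
Deviations from mean: -3.7857, -11.6857, 2.3143, 0.7143, 10.5143, -4.7857, 6.7143
Numerator Σ_{t=1}^{4}(y_t−ȳ)(y_{t+3}−ȳ) = -131.8506
Denominator Σ(y_t−ȳ)² = 335.2886
r_3 = -131.8506 / 335.2886 = -0.393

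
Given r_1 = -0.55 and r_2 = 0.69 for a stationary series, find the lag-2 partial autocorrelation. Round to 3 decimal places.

0.556

φ_{22} = (r_2 − r_1²) / (1 − r_1²)
r_1² = (-0.55)² = 0.3025
Numerator = 0.69 − 0.3025 = 0.3875; denominator = 1 − 0.3025 = 0.6975
φ_{22} = 0.3875 / 0.6975 = 0.556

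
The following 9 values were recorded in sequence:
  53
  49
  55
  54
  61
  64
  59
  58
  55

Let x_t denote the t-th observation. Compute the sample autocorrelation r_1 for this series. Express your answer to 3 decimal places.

0.513

Mean x̄ = (53 + 49 + 55 + 54 + 61 + 64 + 59 + 58 + 55)/9 = 56.4444
Numerator Σ_{t=1}^{8}(x_t−x̄)(x_{t+1}−x̄) = 84.2469
Denominator Σ(x_t−x̄)² = 164.2222
r_1 = 84.2469 / 164.2222 = 0.513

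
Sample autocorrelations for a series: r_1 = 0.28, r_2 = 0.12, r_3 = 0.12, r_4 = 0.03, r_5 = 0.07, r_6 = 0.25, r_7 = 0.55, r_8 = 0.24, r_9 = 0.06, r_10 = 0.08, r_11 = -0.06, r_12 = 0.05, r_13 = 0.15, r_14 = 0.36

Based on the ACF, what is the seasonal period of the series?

7

The largest autocorrelation is r_7 = 0.55, with a weaker echo at lag 14 (0.36); the remaining lags stay at or below 0.28. The elevated value at lag 1 (0.28), dropping to 0.12 at lag 2, reflects decaying short-term dependence rather than seasonality.
The dominant spike at lag 7 indicates a seasonal period of 7.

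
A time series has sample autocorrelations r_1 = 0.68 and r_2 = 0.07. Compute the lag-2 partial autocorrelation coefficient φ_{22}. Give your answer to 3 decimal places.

-0.730

φ_{22} = (r_2 − r_1²) / (1 − r_1²)
r_1² = (0.68)² = 0.4624
Numerator = 0.07 − 0.4624 = -0.3924; denominator = 1 − 0.4624 = 0.5376
φ_{22} = -0.3924 / 0.5376 = -0.730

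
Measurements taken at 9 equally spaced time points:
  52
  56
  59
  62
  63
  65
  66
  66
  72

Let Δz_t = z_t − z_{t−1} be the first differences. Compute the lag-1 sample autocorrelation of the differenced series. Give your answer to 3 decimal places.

First differences Δz: 4, 3, 3, 1, 2, 1, 0, 6
Mean of differences = 2.5000
Numerator Σ(Δz_t−Δz̄)(Δz_{t+1}−Δz̄) = -3.2500
Denominator Σ(Δz_t−Δz̄)² = 26.0000
r_1(Δz) = -3.2500 / 26.0000 = -0.125

-0.125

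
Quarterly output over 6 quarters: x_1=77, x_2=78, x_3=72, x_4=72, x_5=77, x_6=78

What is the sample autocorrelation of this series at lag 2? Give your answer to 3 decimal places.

Mean x̄ = (77 + 78 + 72 + 72 + 77 + 78)/6 = 75.6667
Deviations from mean: 1.3333, 2.3333, -3.6667, -3.6667, 1.3333, 2.3333
Σ(x_t−x̄)(x_{t+2}−x̄) = (-4.8889) + (-8.5556) + (-4.8889) + (-8.5556) = -26.8889
Denominator Σ(x_t−x̄)² = 41.3333
r_2 = -26.8889 / 41.3333 = -0.651

-0.651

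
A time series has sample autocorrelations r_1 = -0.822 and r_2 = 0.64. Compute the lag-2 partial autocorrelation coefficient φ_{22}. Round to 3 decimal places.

-0.110

φ_{22} = (r_2 − r_1²) / (1 − r_1²)
r_1² = (-0.822)² = 0.675684
Numerator = 0.64 − 0.6757 = -0.0357; denominator = 1 − 0.6757 = 0.3243
φ_{22} = -0.0357 / 0.3243 = -0.110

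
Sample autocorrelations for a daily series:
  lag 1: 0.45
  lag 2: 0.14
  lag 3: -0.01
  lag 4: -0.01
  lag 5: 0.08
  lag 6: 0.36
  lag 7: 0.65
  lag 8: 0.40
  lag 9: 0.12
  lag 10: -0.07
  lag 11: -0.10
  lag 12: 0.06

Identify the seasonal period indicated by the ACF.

The largest autocorrelation is r_7 = 0.65; the remaining lags stay at or below 0.45. The elevated value at lag 1 (0.45), dropping to 0.14 at lag 2, reflects decaying short-term dependence rather than seasonality.
The dominant spike at lag 7 indicates a seasonal period of 7.

7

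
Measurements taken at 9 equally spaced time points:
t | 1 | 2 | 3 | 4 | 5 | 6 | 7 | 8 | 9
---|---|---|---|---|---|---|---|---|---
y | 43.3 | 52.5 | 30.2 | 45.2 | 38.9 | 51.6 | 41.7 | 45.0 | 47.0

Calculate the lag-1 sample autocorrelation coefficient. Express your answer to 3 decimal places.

-0.555

Mean ȳ = (43.3 + 52.5 + 30.2 + 45.2 + 38.9 + 51.6 + 41.7 + 45.0 + 47.0)/9 = 43.9333
Numerator Σ_{t=1}^{8}(y_t−ȳ)(y_{t+1}−ȳ) = -201.6678
Denominator Σ(y_t−ȳ)² = 363.6400
r_1 = -201.6678 / 363.6400 = -0.555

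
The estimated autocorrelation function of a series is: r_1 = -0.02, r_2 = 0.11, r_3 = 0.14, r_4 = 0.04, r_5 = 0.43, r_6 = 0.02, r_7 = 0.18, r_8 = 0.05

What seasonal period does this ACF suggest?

5

The largest autocorrelation is r_5 = 0.43; the remaining lags stay at or below 0.18.
The dominant spike at lag 5 indicates a seasonal period of 5.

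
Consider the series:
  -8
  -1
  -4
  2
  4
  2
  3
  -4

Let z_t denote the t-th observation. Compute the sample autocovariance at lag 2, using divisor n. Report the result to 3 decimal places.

Mean z̄ = (-8 − 1 − 4 + 2 + 4 + 2 + 3 − 4)/8 = -0.7500
Σ_{t=1}^{6}(z_t−z̄)(z_{t+2}−z̄) = 23.8750
γ_2 = 23.8750 / 8 = 2.984

2.984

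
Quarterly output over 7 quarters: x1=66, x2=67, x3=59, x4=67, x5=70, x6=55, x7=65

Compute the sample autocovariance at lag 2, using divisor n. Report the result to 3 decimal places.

Mean x̄ = (66 + 67 + 59 + 67 + 70 + 55 + 65)/7 = 64.1429
Σ_{t=1}^{5}(x_t−x̄)(x_{t+2}−x̄) = -52.6122
γ_2 = -52.6122 / 7 = -7.516

-7.516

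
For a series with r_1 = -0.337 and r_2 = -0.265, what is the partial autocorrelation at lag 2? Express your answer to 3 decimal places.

-0.427

φ_{22} = (r_2 − r_1²) / (1 − r_1²)
r_1² = (-0.337)² = 0.113569
Numerator = -0.265 − 0.1136 = -0.3786; denominator = 1 − 0.1136 = 0.8864
φ_{22} = -0.3786 / 0.8864 = -0.427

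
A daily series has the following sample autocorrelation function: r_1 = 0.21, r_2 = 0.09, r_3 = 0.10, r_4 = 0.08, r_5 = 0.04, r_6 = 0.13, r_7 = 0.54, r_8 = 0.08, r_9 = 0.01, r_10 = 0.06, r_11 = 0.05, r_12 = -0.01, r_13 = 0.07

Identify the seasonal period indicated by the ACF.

The largest autocorrelation is r_7 = 0.54; the remaining lags stay at or below 0.21. The elevated value at lag 1 (0.21), dropping to 0.09 at lag 2, reflects decaying short-term dependence rather than seasonality.
The dominant spike at lag 7 indicates a seasonal period of 7.

7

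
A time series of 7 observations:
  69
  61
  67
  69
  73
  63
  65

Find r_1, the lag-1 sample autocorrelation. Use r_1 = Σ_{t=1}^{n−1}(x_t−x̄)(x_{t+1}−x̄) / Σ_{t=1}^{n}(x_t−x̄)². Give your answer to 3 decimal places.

-0.167

Mean x̄ = (69 + 61 + 67 + 69 + 73 + 63 + 65)/7 = 66.7143
Deviations from mean: 2.2857, -5.7143, 0.2857, 2.2857, 6.2857, -3.7143, -1.7143
Numerator Σ_{t=1}^{6}(x_t−x̄)(x_{t+1}−x̄) = -16.6531
Denominator Σ(x_t−x̄)² = 99.4286
r_1 = -16.6531 / 99.4286 = -0.167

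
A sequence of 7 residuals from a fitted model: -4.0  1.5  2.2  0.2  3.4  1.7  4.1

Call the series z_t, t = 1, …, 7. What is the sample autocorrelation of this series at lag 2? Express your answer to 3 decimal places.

0.055

Mean z̄ = (-4.0 + 1.5 + 2.2 + 0.2 + 3.4 + 1.7 + 4.1)/7 = 1.3000
Deviations from mean: -5.3000, 0.2000, 0.9000, -1.1000, 2.1000, 0.4000, 2.8000
Numerator Σ_{t=1}^{5}(z_t−z̄)(z_{t+2}−z̄) = 2.3400
Denominator Σ(z_t−z̄)² = 42.5600
r_2 = 2.3400 / 42.5600 = 0.055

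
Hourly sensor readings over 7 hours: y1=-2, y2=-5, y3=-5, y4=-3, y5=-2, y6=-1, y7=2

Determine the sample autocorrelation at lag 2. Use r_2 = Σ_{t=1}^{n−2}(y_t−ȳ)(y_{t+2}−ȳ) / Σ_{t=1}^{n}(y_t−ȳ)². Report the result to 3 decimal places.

Mean ȳ = (-2 − 5 − 5 − 3 − 2 − 1 + 2)/7 = -2.2857
Deviations from mean: 0.2857, -2.7143, -2.7143, -0.7143, 0.2857, 1.2857, 4.2857
Σ(y_t−ȳ)(y_{t+2}−ȳ) = (-0.7755) + (1.9388) + (-0.7755) + (-0.9184) + (1.2245) = 0.6939
Denominator Σ(y_t−ȳ)² = 35.4286
r_2 = 0.6939 / 35.4286 = 0.020

0.020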